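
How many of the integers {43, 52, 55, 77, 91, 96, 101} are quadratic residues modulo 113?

3

(43/113) = -1 → non-residue.
(52/113) = +1 → QR.
(55/113) = -1 → non-residue.
(77/113) = +1 → QR.
(91/113) = +1 → QR.
(96/113) = -1 → non-residue.
(101/113) = -1 → non-residue.
Total quadratic residues among the 7: 3.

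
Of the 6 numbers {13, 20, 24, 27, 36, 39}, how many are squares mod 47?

3

(13/47) = -1 → non-residue.
(20/47) = -1 → non-residue.
(24/47) = +1 → QR.
(27/47) = +1 → QR.
(36/47) = +1 → QR.
(39/47) = -1 → non-residue.
Total quadratic residues among the 6: 3.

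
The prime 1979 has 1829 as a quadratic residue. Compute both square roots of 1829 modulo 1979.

166, 1813

Since 1979 ≡ 3 (mod 4), a square root of 1829 is 1829^((1979+1)/4) = 1829^495 mod 1979.
Repeated squaring: 1829^2≡731, 1829^4≡31, 1829^8≡961, 1829^16≡1307, 1829^32≡372, 1829^64≡1833, 1829^128≡1526, 1829^256≡1372 (mod 1979).
1829^495 = 1829^(256+128+64+32+8+4+2+1) ≡ 166 (mod 1979).
Check: 166² = 27556 ≡ 1829 (mod 1979). The two roots are 166 and 1813.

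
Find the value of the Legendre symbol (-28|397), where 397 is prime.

-1

Euler's criterion: (-28/397) ≡ 369^198 (mod 397).
369^2 ≡ 387 (mod 397)
369^4 ≡ 100 (mod 397)
369^8 ≡ 75 (mod 397)
369^16 ≡ 67 (mod 397)
369^32 ≡ 122 (mod 397)
369^64 ≡ 195 (mod 397)
369^128 ≡ 310 (mod 397)
369^198 = 369^(128+64+4+2) ≡ 396 (mod 397).
Result is 396 ≡ −1, so (-28/397) = −1.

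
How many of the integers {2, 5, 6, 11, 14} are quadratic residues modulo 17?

1

(2/17) = +1 → QR.
(5/17) = -1 → non-residue.
(6/17) = -1 → non-residue.
(11/17) = -1 → non-residue.
(14/17) = -1 → non-residue.
Total quadratic residues among the 5: 1.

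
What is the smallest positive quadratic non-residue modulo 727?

(2/727) = +1, so 2 is a residue.
(3/727) = −1, so 3 is the smallest positive non-residue mod 727.

3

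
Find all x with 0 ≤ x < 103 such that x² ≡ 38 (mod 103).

48, 55

Since 103 ≡ 3 (mod 4), a square root of 38 is 38^((103+1)/4) = 38^26 mod 103.
Repeated squaring: 38^2≡2, 38^4≡4, 38^8≡16, 38^16≡50 (mod 103).
38^26 = 38^(16+8+2) ≡ 55 (mod 103).
Check: 55² = 3025 ≡ 38 (mod 103). The two roots are 48 and 55.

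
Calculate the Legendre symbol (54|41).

-1

Euler's criterion: (54/41) ≡ 13^20 (mod 41).
13^2 ≡ 5 (mod 41)
13^4 ≡ 25 (mod 41)
13^8 ≡ 10 (mod 41)
13^16 ≡ 18 (mod 41)
13^20 = 13^(16+4) ≡ 40 (mod 41).
Result is 40 ≡ −1, so (54/41) = −1.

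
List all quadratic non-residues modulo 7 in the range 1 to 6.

Square k = 1,…,3 (k and 7−k give the same square):
1²=1, 2²=4, 3²≡2 (mod 7).
The residues are {1, 2, 4}; the non-residues are the remaining 3 nonzero classes.

3, 5, 6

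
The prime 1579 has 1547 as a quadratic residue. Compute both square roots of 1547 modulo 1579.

411, 1168

Since 1579 ≡ 3 (mod 4), a square root of 1547 is 1547^((1579+1)/4) = 1547^395 mod 1579.
Repeated squaring: 1547^2≡1024, 1547^4≡120, 1547^8≡189, 1547^16≡983, 1547^32≡1520, 1547^64≡323, 1547^128≡115, 1547^256≡593 (mod 1579).
1547^395 = 1547^(256+128+8+2+1) ≡ 1168 (mod 1579).
Check: 1168² = 1364224 ≡ 1547 (mod 1579). The two roots are 411 and 1168.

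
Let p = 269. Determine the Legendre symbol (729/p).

First reduce: 729 ≡ 191 (mod 269).
Reciprocity: 191 ≡ 3 and 269 ≡ 1 (mod 4), so (191/269) = +(269/191).
Reduce top mod 191: now compute (78/191).
Pull out 2: since 191 ≡ 7 (mod 8), (2/191) = +1.
Reciprocity: 39 ≡ 3 and 191 ≡ 3 (mod 4), so (39/191) = −(191/39).
Reduce top mod 39: now compute (35/39).
Reciprocity: 35 ≡ 3 and 39 ≡ 3 (mod 4), so (35/39) = −(39/35).
Reduce top mod 35: now compute (4/35).
Pull out 2^2: since 35 ≡ 3 (mod 8), (2/35) = -1, so (2/35)^2 = +1.
Reached (1/35) = 1. Collecting the sign flips along the way, the symbol is +1.

1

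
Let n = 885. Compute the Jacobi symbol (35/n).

0

Reciprocity: 35 ≡ 3 and 885 ≡ 1 (mod 4), so (35/885) = +(885/35).
Reduce top mod 35: now compute (10/35).
Pull out 2: since 35 ≡ 3 (mod 8), (2/35) = -1.
Reciprocity: 5 ≡ 1 and 35 ≡ 3 (mod 4), so (5/35) = +(35/5).
Reduce top mod 5: now compute (0/5).
Top reduces to 0: gcd > 1, so the symbol is 0.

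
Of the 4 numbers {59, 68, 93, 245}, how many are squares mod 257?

2

(59/257) = +1 → QR.
(68/257) = +1 → QR.
(93/257) = -1 → non-residue.
(245/257) = -1 → non-residue.
Total quadratic residues among the 4: 2.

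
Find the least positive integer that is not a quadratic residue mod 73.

5

(2/73) = +1, so 2 is a residue.
(3/73) = +1, so 3 is a residue.
(4/73) = +1, so 4 is a residue.
(5/73) = −1, so 5 is the smallest positive non-residue mod 73.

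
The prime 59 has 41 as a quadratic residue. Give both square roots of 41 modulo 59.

Since 59 ≡ 3 (mod 4), a square root of 41 is 41^((59+1)/4) = 41^15 mod 59.
Repeated squaring: 41^2≡29, 41^4≡15, 41^8≡48 (mod 59).
41^15 = 41^(8+4+2+1) ≡ 49 (mod 59).
Check: 49² = 2401 ≡ 41 (mod 59). The two roots are 10 and 49.

10, 49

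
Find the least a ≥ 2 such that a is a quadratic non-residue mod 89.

(2/89) = +1, so 2 is a residue.
(3/89) = −1, so 3 is the smallest positive non-residue mod 89.

3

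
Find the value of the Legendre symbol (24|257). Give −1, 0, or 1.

-1

Euler's criterion: (24/257) ≡ 24^128 (mod 257).
24^2 ≡ 62 (mod 257)
24^4 ≡ 246 (mod 257)
24^8 ≡ 121 (mod 257)
24^16 ≡ 249 (mod 257)
24^32 ≡ 64 (mod 257)
24^64 ≡ 241 (mod 257)
24^128 ≡ 256 (mod 257)
24^128 = 24^(128) ≡ 256 (mod 257).
Result is 256 ≡ −1, so (24/257) = −1.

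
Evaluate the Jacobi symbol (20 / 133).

Pull out 2^2: since 133 ≡ 5 (mod 8), (2/133) = -1, so (2/133)^2 = +1.
Reciprocity: 5 ≡ 1 and 133 ≡ 1 (mod 4), so (5/133) = +(133/5).
Reduce top mod 5: now compute (3/5).
Reciprocity: 3 ≡ 3 and 5 ≡ 1 (mod 4), so (3/5) = +(5/3).
Reduce top mod 3: now compute (2/3).
Pull out 2: since 3 ≡ 3 (mod 8), (2/3) = -1.
Reached (1/3) = 1. Collecting the sign flips along the way, the symbol is -1.

-1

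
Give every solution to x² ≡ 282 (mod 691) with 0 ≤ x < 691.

219, 472

Since 691 ≡ 3 (mod 4), a square root of 282 is 282^((691+1)/4) = 282^173 mod 691.
Repeated squaring: 282^2≡59, 282^4≡26, 282^8≡676, 282^16≡225, 282^32≡182, 282^64≡647, 282^128≡554 (mod 691).
282^173 = 282^(128+32+8+4+1) ≡ 219 (mod 691).
Check: 219² = 47961 ≡ 282 (mod 691). The two roots are 219 and 472.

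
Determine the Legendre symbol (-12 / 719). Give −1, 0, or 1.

-1

Euler's criterion: (-12/719) ≡ 707^359 (mod 719).
707^2 ≡ 144 (mod 719)
707^4 ≡ 604 (mod 719)
707^8 ≡ 283 (mod 719)
707^16 ≡ 280 (mod 719)
707^32 ≡ 29 (mod 719)
707^64 ≡ 122 (mod 719)
707^128 ≡ 504 (mod 719)
707^256 ≡ 209 (mod 719)
707^359 = 707^(256+64+32+4+2+1) ≡ 718 (mod 719).
Result is 718 ≡ −1, so (-12/719) = −1.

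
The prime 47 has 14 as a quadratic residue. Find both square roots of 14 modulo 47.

22, 25

Since 47 ≡ 3 (mod 4), a square root of 14 is 14^((47+1)/4) = 14^12 mod 47.
Repeated squaring: 14^2≡8, 14^4≡17, 14^8≡7 (mod 47).
14^12 = 14^(8+4) ≡ 25 (mod 47).
Check: 25² = 625 ≡ 14 (mod 47). The two roots are 22 and 25.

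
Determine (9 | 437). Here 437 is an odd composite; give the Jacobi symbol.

Reciprocity: 9 ≡ 1 and 437 ≡ 1 (mod 4), so (9/437) = +(437/9).
Reduce top mod 9: now compute (5/9).
Reciprocity: 5 ≡ 1 and 9 ≡ 1 (mod 4), so (5/9) = +(9/5).
Reduce top mod 5: now compute (4/5).
Pull out 2^2: since 5 ≡ 5 (mod 8), (2/5) = -1, so (2/5)^2 = +1.
Reached (1/5) = 1. Collecting the sign flips along the way, the symbol is +1.

1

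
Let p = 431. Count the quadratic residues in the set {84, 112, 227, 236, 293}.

2

(84/431) = -1 → non-residue.
(112/431) = -1 → non-residue.
(227/431) = +1 → QR.
(236/431) = +1 → QR.
(293/431) = -1 → non-residue.
Total quadratic residues among the 5: 2.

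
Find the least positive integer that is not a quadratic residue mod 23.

(2/23) = +1, so 2 is a residue.
(3/23) = +1, so 3 is a residue.
(4/23) = +1, so 4 is a residue.
(5/23) = −1, so 5 is the smallest positive non-residue mod 23.

5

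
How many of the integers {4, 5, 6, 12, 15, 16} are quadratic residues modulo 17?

(4/17) = +1 → QR.
(5/17) = -1 → non-residue.
(6/17) = -1 → non-residue.
(12/17) = -1 → non-residue.
(15/17) = +1 → QR.
(16/17) = +1 → QR.
Total quadratic residues among the 6: 3.

3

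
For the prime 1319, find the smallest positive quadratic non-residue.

(2/1319) = +1, so 2 is a residue.
(3/1319) = +1, so 3 is a residue.
(4/1319) = +1, so 4 is a residue.
(5/1319) = +1, so 5 is a residue.
(6/1319) = +1, so 6 is a residue.
(7/1319) = +1, so 7 is a residue.
(8/1319) = +1, so 8 is a residue.
(9/1319) = +1, so 9 is a residue.
(10/1319) = +1, so 10 is a residue.
(11/1319) = +1, so 11 is a residue.
(12/1319) = +1, so 12 is a residue.
(13/1319) = −1, so 13 is the smallest positive non-residue mod 1319.

13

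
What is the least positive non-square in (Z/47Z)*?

5

(2/47) = +1, so 2 is a residue.
(3/47) = +1, so 3 is a residue.
(4/47) = +1, so 4 is a residue.
(5/47) = −1, so 5 is the smallest positive non-residue mod 47.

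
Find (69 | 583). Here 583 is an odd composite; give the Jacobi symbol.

1

Reciprocity: 69 ≡ 1 and 583 ≡ 3 (mod 4), so (69/583) = +(583/69).
Reduce top mod 69: now compute (31/69).
Reciprocity: 31 ≡ 3 and 69 ≡ 1 (mod 4), so (31/69) = +(69/31).
Reduce top mod 31: now compute (7/31).
Reciprocity: 7 ≡ 3 and 31 ≡ 3 (mod 4), so (7/31) = −(31/7).
Reduce top mod 7: now compute (3/7).
Reciprocity: 3 ≡ 3 and 7 ≡ 3 (mod 4), so (3/7) = −(7/3).
Reduce top mod 3: now compute (1/3).
Reached (1/3) = 1. Collecting the sign flips along the way, the symbol is +1.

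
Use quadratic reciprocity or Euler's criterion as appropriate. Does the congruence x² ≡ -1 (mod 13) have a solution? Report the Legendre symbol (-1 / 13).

1

Euler's criterion: (-1/13) ≡ 12^6 (mod 13).
12^2 ≡ 1 (mod 13)
12^4 ≡ 1 (mod 13)
12^6 = 12^(4+2) ≡ 1 (mod 13).
Result is 1, so (-1/13) = 1.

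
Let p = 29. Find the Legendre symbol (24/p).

1

Euler's criterion: (24/29) ≡ 24^14 (mod 29).
24^2 ≡ 25 (mod 29)
24^4 ≡ 16 (mod 29)
24^8 ≡ 24 (mod 29)
24^14 = 24^(8+4+2) ≡ 1 (mod 29).
Result is 1, so (24/29) = 1.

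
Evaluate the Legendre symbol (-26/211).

1

First reduce: -26 ≡ 185 (mod 211).
Reciprocity: 185 ≡ 1 and 211 ≡ 3 (mod 4), so (185/211) = +(211/185).
Reduce top mod 185: now compute (26/185).
Pull out 2: since 185 ≡ 1 (mod 8), (2/185) = +1.
Reciprocity: 13 ≡ 1 and 185 ≡ 1 (mod 4), so (13/185) = +(185/13).
Reduce top mod 13: now compute (3/13).
Reciprocity: 3 ≡ 3 and 13 ≡ 1 (mod 4), so (3/13) = +(13/3).
Reduce top mod 3: now compute (1/3).
Reached (1/3) = 1. Collecting the sign flips along the way, the symbol is +1.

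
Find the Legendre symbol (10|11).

Pull out 2: since 11 ≡ 3 (mod 8), (2/11) = -1.
Reciprocity: 5 ≡ 1 and 11 ≡ 3 (mod 4), so (5/11) = +(11/5).
Reduce top mod 5: now compute (1/5).
Reached (1/5) = 1. Collecting the sign flips along the way, the symbol is -1.

-1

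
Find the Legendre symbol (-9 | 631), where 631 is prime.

-1

First reduce: -9 ≡ 622 (mod 631).
Pull out 2: since 631 ≡ 7 (mod 8), (2/631) = +1.
Reciprocity: 311 ≡ 3 and 631 ≡ 3 (mod 4), so (311/631) = −(631/311).
Reduce top mod 311: now compute (9/311).
Reciprocity: 9 ≡ 1 and 311 ≡ 3 (mod 4), so (9/311) = +(311/9).
Reduce top mod 9: now compute (5/9).
Reciprocity: 5 ≡ 1 and 9 ≡ 1 (mod 4), so (5/9) = +(9/5).
Reduce top mod 5: now compute (4/5).
Pull out 2^2: since 5 ≡ 5 (mod 8), (2/5) = -1, so (2/5)^2 = +1.
Reached (1/5) = 1. Collecting the sign flips along the way, the symbol is -1.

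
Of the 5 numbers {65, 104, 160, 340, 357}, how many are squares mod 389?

(65/389) = +1 → QR.
(104/389) = -1 → non-residue.
(160/389) = -1 → non-residue.
(340/389) = +1 → QR.
(357/389) = -1 → non-residue.
Total quadratic residues among the 5: 2.

2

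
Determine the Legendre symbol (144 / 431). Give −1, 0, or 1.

Pull out 2^4: since 431 ≡ 7 (mod 8), (2/431) = +1, so (2/431)^4 = +1.
Reciprocity: 9 ≡ 1 and 431 ≡ 3 (mod 4), so (9/431) = +(431/9).
Reduce top mod 9: now compute (8/9).
Pull out 2^3: since 9 ≡ 1 (mod 8), (2/9) = +1, so (2/9)^3 = +1.
Reached (1/9) = 1. Collecting the sign flips along the way, the symbol is +1.

1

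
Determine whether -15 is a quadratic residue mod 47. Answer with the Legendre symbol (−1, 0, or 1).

1

First reduce: -15 ≡ 32 (mod 47).
Pull out 2^5: since 47 ≡ 7 (mod 8), (2/47) = +1, so (2/47)^5 = +1.
Reached (1/47) = 1. Collecting the sign flips along the way, the symbol is +1.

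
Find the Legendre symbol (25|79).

1

Euler's criterion: (25/79) ≡ 25^39 (mod 79).
25^2 ≡ 72 (mod 79)
25^4 ≡ 49 (mod 79)
25^8 ≡ 31 (mod 79)
25^16 ≡ 13 (mod 79)
25^32 ≡ 11 (mod 79)
25^39 = 25^(32+4+2+1) ≡ 1 (mod 79).
Result is 1, so (25/79) = 1.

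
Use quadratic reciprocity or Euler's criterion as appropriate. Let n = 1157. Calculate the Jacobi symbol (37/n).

1

Reciprocity: 37 ≡ 1 and 1157 ≡ 1 (mod 4), so (37/1157) = +(1157/37).
Reduce top mod 37: now compute (10/37).
Pull out 2: since 37 ≡ 5 (mod 8), (2/37) = -1.
Reciprocity: 5 ≡ 1 and 37 ≡ 1 (mod 4), so (5/37) = +(37/5).
Reduce top mod 5: now compute (2/5).
Pull out 2: since 5 ≡ 5 (mod 8), (2/5) = -1.
Reached (1/5) = 1. Collecting the sign flips along the way, the symbol is +1.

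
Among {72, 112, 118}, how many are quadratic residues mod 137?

3

(72/137) = +1 → QR.
(112/137) = +1 → QR.
(118/137) = +1 → QR.
Total quadratic residues among the 3: 3.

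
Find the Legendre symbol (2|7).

1

Euler's criterion: (2/7) ≡ 2^3 (mod 7).
2^2 ≡ 4 (mod 7)
2^3 = 2^(2+1) ≡ 1 (mod 7).
Result is 1, so (2/7) = 1.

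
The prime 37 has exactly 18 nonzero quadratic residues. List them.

Square k = 1,…,18 (k and 37−k give the same square):
1²=1, 2²=4, 3²=9, 4²=16, 5²=25, 6²=36, 7²≡12, 8²≡27, 9²≡7, 10²≡26, 11²≡10, 12²≡33, 13²≡21, 14²≡11, 15²≡3, 16²≡34, 17²≡30, 18²≡28 (mod 37).
So the quadratic residues mod 37 are {1, 3, 4, 7, 9, 10, 11, 12, 16, 21, 25, 26, 27, 28, 30, 33, 34, 36}.

1, 3, 4, 7, 9, 10, 11, 12, 16, 21, 25, 26, 27, 28, 30, 33, 34, 36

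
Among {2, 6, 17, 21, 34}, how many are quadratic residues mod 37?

2

(2/37) = -1 → non-residue.
(6/37) = -1 → non-residue.
(17/37) = -1 → non-residue.
(21/37) = +1 → QR.
(34/37) = +1 → QR.
Total quadratic residues among the 5: 2.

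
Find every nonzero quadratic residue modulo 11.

1,3,4,5,9

Square k = 1,…,5 (k and 11−k give the same square):
1²=1, 2²=4, 3²=9, 4²≡5, 5²≡3 (mod 11).
So the quadratic residues mod 11 are {1, 3, 4, 5, 9}.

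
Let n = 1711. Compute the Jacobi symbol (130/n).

-1

Pull out 2: since 1711 ≡ 7 (mod 8), (2/1711) = +1.
Reciprocity: 65 ≡ 1 and 1711 ≡ 3 (mod 4), so (65/1711) = +(1711/65).
Reduce top mod 65: now compute (21/65).
Reciprocity: 21 ≡ 1 and 65 ≡ 1 (mod 4), so (21/65) = +(65/21).
Reduce top mod 21: now compute (2/21).
Pull out 2: since 21 ≡ 5 (mod 8), (2/21) = -1.
Reached (1/21) = 1. Collecting the sign flips along the way, the symbol is -1.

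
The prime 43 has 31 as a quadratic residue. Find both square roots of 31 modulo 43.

Since 43 ≡ 3 (mod 4), a square root of 31 is 31^((43+1)/4) = 31^11 mod 43.
Repeated squaring: 31^2≡15, 31^4≡10, 31^8≡14 (mod 43).
31^11 = 31^(8+2+1) ≡ 17 (mod 43).
Check: 17² = 289 ≡ 31 (mod 43). The two roots are 17 and 26.

17, 26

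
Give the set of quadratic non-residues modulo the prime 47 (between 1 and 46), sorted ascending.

Square k = 1,…,23 (k and 47−k give the same square):
1²=1, 2²=4, 3²=9, 4²=16, 5²=25, 6²=36, 7²≡2, 8²≡17, 9²≡34, 10²≡6, 11²≡27, 12²≡3, 13²≡28, 14²≡8, 15²≡37, 16²≡21, 17²≡7, 18²≡42, 19²≡32, 20²≡24, 21²≡18, 22²≡14, 23²≡12 (mod 47).
The residues are {1, 2, 3, 4, 6, 7, 8, 9, 12, 14, 16, 17, 18, 21, 24, 25, 27, 28, 32, 34, 36, 37, 42}; the non-residues are the remaining 23 nonzero classes.

5,10,11,13,15,19,20,22,23,26,29,30,31,33,35,38,39,40,41,43,44,45,46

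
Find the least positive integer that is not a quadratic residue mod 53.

(2/53) = −1, so 2 is the smallest positive non-residue mod 53.

2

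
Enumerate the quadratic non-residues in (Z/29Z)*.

Square k = 1,…,14 (k and 29−k give the same square):
1²=1, 2²=4, 3²=9, 4²=16, 5²=25, 6²≡7, 7²≡20, 8²≡6, 9²≡23, 10²≡13, 11²≡5, 12²≡28, 13²≡24, 14²≡22 (mod 29).
The residues are {1, 4, 5, 6, 7, 9, 13, 16, 20, 22, 23, 24, 25, 28}; the non-residues are the remaining 14 nonzero classes.

2 3 8 10 11 12 14 15 17 18 19 21 26 27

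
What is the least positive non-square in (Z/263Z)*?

5

(2/263) = +1, so 2 is a residue.
(3/263) = +1, so 3 is a residue.
(4/263) = +1, so 4 is a residue.
(5/263) = −1, so 5 is the smallest positive non-residue mod 263.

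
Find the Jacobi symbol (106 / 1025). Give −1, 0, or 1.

Pull out 2: since 1025 ≡ 1 (mod 8), (2/1025) = +1.
Reciprocity: 53 ≡ 1 and 1025 ≡ 1 (mod 4), so (53/1025) = +(1025/53).
Reduce top mod 53: now compute (18/53).
Pull out 2: since 53 ≡ 5 (mod 8), (2/53) = -1.
Reciprocity: 9 ≡ 1 and 53 ≡ 1 (mod 4), so (9/53) = +(53/9).
Reduce top mod 9: now compute (8/9).
Pull out 2^3: since 9 ≡ 1 (mod 8), (2/9) = +1, so (2/9)^3 = +1.
Reached (1/9) = 1. Collecting the sign flips along the way, the symbol is -1.

-1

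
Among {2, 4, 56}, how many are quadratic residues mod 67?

2

(2/67) = -1 → non-residue.
(4/67) = +1 → QR.
(56/67) = +1 → QR.
Total quadratic residues among the 3: 2.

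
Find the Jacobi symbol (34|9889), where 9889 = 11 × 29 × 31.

Pull out 2: since 9889 ≡ 1 (mod 8), (2/9889) = +1.
Reciprocity: 17 ≡ 1 and 9889 ≡ 1 (mod 4), so (17/9889) = +(9889/17).
Reduce top mod 17: now compute (12/17).
Pull out 2^2: since 17 ≡ 1 (mod 8), (2/17) = +1, so (2/17)^2 = +1.
Reciprocity: 3 ≡ 3 and 17 ≡ 1 (mod 4), so (3/17) = +(17/3).
Reduce top mod 3: now compute (2/3).
Pull out 2: since 3 ≡ 3 (mod 8), (2/3) = -1.
Reached (1/3) = 1. Collecting the sign flips along the way, the symbol is -1.

-1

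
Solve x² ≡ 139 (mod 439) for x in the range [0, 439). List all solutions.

Since 439 ≡ 3 (mod 4), a square root of 139 is 139^((439+1)/4) = 139^110 mod 439.
Repeated squaring: 139^2≡5, 139^4≡25, 139^8≡186, 139^16≡354, 139^32≡201, 139^64≡13 (mod 439).
139^110 = 139^(64+32+8+4+2) ≡ 357 (mod 439).
Check: 357² = 127449 ≡ 139 (mod 439). The two roots are 82 and 357.

82, 357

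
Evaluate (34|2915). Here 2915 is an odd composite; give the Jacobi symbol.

-1

Pull out 2: since 2915 ≡ 3 (mod 8), (2/2915) = -1.
Reciprocity: 17 ≡ 1 and 2915 ≡ 3 (mod 4), so (17/2915) = +(2915/17).
Reduce top mod 17: now compute (8/17).
Pull out 2^3: since 17 ≡ 1 (mod 8), (2/17) = +1, so (2/17)^3 = +1.
Reached (1/17) = 1. Collecting the sign flips along the way, the symbol is -1.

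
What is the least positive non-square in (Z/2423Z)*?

5

(2/2423) = +1, so 2 is a residue.
(3/2423) = +1, so 3 is a residue.
(4/2423) = +1, so 4 is a residue.
(5/2423) = −1, so 5 is the smallest positive non-residue mod 2423.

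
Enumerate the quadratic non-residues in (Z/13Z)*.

Square k = 1,…,6 (k and 13−k give the same square):
1²=1, 2²=4, 3²=9, 4²≡3, 5²≡12, 6²≡10 (mod 13).
The residues are {1, 3, 4, 9, 10, 12}; the non-residues are the remaining 6 nonzero classes.

2,5,6,7,8,11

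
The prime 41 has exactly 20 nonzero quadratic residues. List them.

Square k = 1,…,20 (k and 41−k give the same square):
1²=1, 2²=4, 3²=9, 4²=16, 5²=25, 6²=36, 7²≡8, 8²≡23, 9²≡40, 10²≡18, 11²≡39, 12²≡21, 13²≡5, 14²≡32, 15²≡20, 16²≡10, 17²≡2, 18²≡37, 19²≡33, 20²≡31 (mod 41).
So the quadratic residues mod 41 are {1, 2, 4, 5, 8, 9, 10, 16, 18, 20, 21, 23, 25, 31, 32, 33, 36, 37, 39, 40}.

1 2 4 5 8 9 10 16 18 20 21 23 25 31 32 33 36 37 39 40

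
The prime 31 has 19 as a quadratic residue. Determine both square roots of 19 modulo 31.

Since 31 ≡ 3 (mod 4), a square root of 19 is 19^((31+1)/4) = 19^8 mod 31.
Repeated squaring: 19^2≡20, 19^4≡28, 19^8≡9 (mod 31).
19^8 = 19^(8) ≡ 9 (mod 31).
Check: 9² = 81 ≡ 19 (mod 31). The two roots are 9 and 22.

9, 22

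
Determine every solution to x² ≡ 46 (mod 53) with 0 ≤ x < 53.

53 ≡ 1 (mod 4), so we find a root by search.
Trying successive values, 24² = 576 ≡ 46 (mod 53). The other root is 53 − 24 = 29.

24, 29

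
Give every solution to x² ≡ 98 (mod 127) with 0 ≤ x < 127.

15, 112

Since 127 ≡ 3 (mod 4), a square root of 98 is 98^((127+1)/4) = 98^32 mod 127.
Repeated squaring: 98^2≡79, 98^4≡18, 98^8≡70, 98^16≡74, 98^32≡15 (mod 127).
98^32 = 98^(32) ≡ 15 (mod 127).
Check: 15² = 225 ≡ 98 (mod 127). The two roots are 15 and 112.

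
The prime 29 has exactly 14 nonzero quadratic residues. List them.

1 4 5 6 7 9 13 16 20 22 23 24 25 28

Square k = 1,…,14 (k and 29−k give the same square):
1²=1, 2²=4, 3²=9, 4²=16, 5²=25, 6²≡7, 7²≡20, 8²≡6, 9²≡23, 10²≡13, 11²≡5, 12²≡28, 13²≡24, 14²≡22 (mod 29).
So the quadratic residues mod 29 are {1, 4, 5, 6, 7, 9, 13, 16, 20, 22, 23, 24, 25, 28}.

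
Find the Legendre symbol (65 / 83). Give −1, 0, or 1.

1

Reciprocity: 65 ≡ 1 and 83 ≡ 3 (mod 4), so (65/83) = +(83/65).
Reduce top mod 65: now compute (18/65).
Pull out 2: since 65 ≡ 1 (mod 8), (2/65) = +1.
Reciprocity: 9 ≡ 1 and 65 ≡ 1 (mod 4), so (9/65) = +(65/9).
Reduce top mod 9: now compute (2/9).
Pull out 2: since 9 ≡ 1 (mod 8), (2/9) = +1.
Reached (1/9) = 1. Collecting the sign flips along the way, the symbol is +1.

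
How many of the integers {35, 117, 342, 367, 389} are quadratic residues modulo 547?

(35/547) = +1 → QR.
(117/547) = +1 → QR.
(342/547) = -1 → non-residue.
(367/547) = +1 → QR.
(389/547) = -1 → non-residue.
Total quadratic residues among the 5: 3.

3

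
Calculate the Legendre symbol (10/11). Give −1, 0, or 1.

-1

Pull out 2: since 11 ≡ 3 (mod 8), (2/11) = -1.
Reciprocity: 5 ≡ 1 and 11 ≡ 3 (mod 4), so (5/11) = +(11/5).
Reduce top mod 5: now compute (1/5).
Reached (1/5) = 1. Collecting the sign flips along the way, the symbol is -1.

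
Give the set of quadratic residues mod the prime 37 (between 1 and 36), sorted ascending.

Square k = 1,…,18 (k and 37−k give the same square):
1²=1, 2²=4, 3²=9, 4²=16, 5²=25, 6²=36, 7²≡12, 8²≡27, 9²≡7, 10²≡26, 11²≡10, 12²≡33, 13²≡21, 14²≡11, 15²≡3, 16²≡34, 17²≡30, 18²≡28 (mod 37).
So the quadratic residues mod 37 are {1, 3, 4, 7, 9, 10, 11, 12, 16, 21, 25, 26, 27, 28, 30, 33, 34, 36}.

1,3,4,7,9,10,11,12,16,21,25,26,27,28,30,33,34,36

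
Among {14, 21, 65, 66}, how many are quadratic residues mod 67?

3

(14/67) = +1 → QR.
(21/67) = +1 → QR.
(65/67) = +1 → QR.
(66/67) = -1 → non-residue.
Total quadratic residues among the 4: 3.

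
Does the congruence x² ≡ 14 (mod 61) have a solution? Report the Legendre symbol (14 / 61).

Pull out 2: since 61 ≡ 5 (mod 8), (2/61) = -1.
Reciprocity: 7 ≡ 3 and 61 ≡ 1 (mod 4), so (7/61) = +(61/7).
Reduce top mod 7: now compute (5/7).
Reciprocity: 5 ≡ 1 and 7 ≡ 3 (mod 4), so (5/7) = +(7/5).
Reduce top mod 5: now compute (2/5).
Pull out 2: since 5 ≡ 5 (mod 8), (2/5) = -1.
Reached (1/5) = 1. Collecting the sign flips along the way, the symbol is +1.

1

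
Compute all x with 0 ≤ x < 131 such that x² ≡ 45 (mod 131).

Since 131 ≡ 3 (mod 4), a square root of 45 is 45^((131+1)/4) = 45^33 mod 131.
Repeated squaring: 45^2≡60, 45^4≡63, 45^8≡39, 45^16≡80, 45^32≡112 (mod 131).
45^33 = 45^(32+1) ≡ 62 (mod 131).
Check: 62² = 3844 ≡ 45 (mod 131). The two roots are 62 and 69.

62, 69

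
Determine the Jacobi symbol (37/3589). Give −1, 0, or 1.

0

Reciprocity: 37 ≡ 1 and 3589 ≡ 1 (mod 4), so (37/3589) = +(3589/37).
Reduce top mod 37: now compute (0/37).
Top reduces to 0: gcd > 1, so the symbol is 0.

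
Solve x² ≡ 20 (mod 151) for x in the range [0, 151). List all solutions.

Since 151 ≡ 3 (mod 4), a square root of 20 is 20^((151+1)/4) = 20^38 mod 151.
Repeated squaring: 20^2≡98, 20^4≡91, 20^8≡127, 20^16≡123, 20^32≡29 (mod 151).
20^38 = 20^(32+4+2) ≡ 110 (mod 151).
Check: 110² = 12100 ≡ 20 (mod 151). The two roots are 41 and 110.

41, 110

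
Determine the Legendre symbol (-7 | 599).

First reduce: -7 ≡ 592 (mod 599).
Pull out 2^4: since 599 ≡ 7 (mod 8), (2/599) = +1, so (2/599)^4 = +1.
Reciprocity: 37 ≡ 1 and 599 ≡ 3 (mod 4), so (37/599) = +(599/37).
Reduce top mod 37: now compute (7/37).
Reciprocity: 7 ≡ 3 and 37 ≡ 1 (mod 4), so (7/37) = +(37/7).
Reduce top mod 7: now compute (2/7).
Pull out 2: since 7 ≡ 7 (mod 8), (2/7) = +1.
Reached (1/7) = 1. Collecting the sign flips along the way, the symbol is +1.

1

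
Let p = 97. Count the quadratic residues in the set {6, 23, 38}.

1

(6/97) = +1 → QR.
(23/97) = -1 → non-residue.
(38/97) = -1 → non-residue.
Total quadratic residues among the 3: 1.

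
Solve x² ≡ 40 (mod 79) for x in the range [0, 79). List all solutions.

35, 44

Since 79 ≡ 3 (mod 4), a square root of 40 is 40^((79+1)/4) = 40^20 mod 79.
Repeated squaring: 40^2≡20, 40^4≡5, 40^8≡25, 40^16≡72 (mod 79).
40^20 = 40^(16+4) ≡ 44 (mod 79).
Check: 44² = 1936 ≡ 40 (mod 79). The two roots are 35 and 44.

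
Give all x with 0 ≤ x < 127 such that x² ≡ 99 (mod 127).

Since 127 ≡ 3 (mod 4), a square root of 99 is 99^((127+1)/4) = 99^32 mod 127.
Repeated squaring: 99^2≡22, 99^4≡103, 99^8≡68, 99^16≡52, 99^32≡37 (mod 127).
99^32 = 99^(32) ≡ 37 (mod 127).
Check: 37² = 1369 ≡ 99 (mod 127). The two roots are 37 and 90.

37, 90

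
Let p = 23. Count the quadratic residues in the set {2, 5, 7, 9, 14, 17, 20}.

2

(2/23) = +1 → QR.
(5/23) = -1 → non-residue.
(7/23) = -1 → non-residue.
(9/23) = +1 → QR.
(14/23) = -1 → non-residue.
(17/23) = -1 → non-residue.
(20/23) = -1 → non-residue.
Total quadratic residues among the 7: 2.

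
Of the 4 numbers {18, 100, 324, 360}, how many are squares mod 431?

4

(18/431) = +1 → QR.
(100/431) = +1 → QR.
(324/431) = +1 → QR.
(360/431) = +1 → QR.
Total quadratic residues among the 4: 4.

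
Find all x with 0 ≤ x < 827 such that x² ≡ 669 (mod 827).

Since 827 ≡ 3 (mod 4), a square root of 669 is 669^((827+1)/4) = 669^207 mod 827.
Repeated squaring: 669^2≡154, 669^4≡560, 669^8≡167, 669^16≡598, 669^32≡340, 669^64≡647, 669^128≡147 (mod 827).
669^207 = 669^(128+64+8+4+2+1) ≡ 435 (mod 827).
Check: 435² = 189225 ≡ 669 (mod 827). The two roots are 392 and 435.

392, 435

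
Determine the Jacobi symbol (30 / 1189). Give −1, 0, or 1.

-1

Pull out 2: since 1189 ≡ 5 (mod 8), (2/1189) = -1.
Reciprocity: 15 ≡ 3 and 1189 ≡ 1 (mod 4), so (15/1189) = +(1189/15).
Reduce top mod 15: now compute (4/15).
Pull out 2^2: since 15 ≡ 7 (mod 8), (2/15) = +1, so (2/15)^2 = +1.
Reached (1/15) = 1. Collecting the sign flips along the way, the symbol is -1.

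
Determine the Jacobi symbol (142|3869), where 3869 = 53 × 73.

Pull out 2: since 3869 ≡ 5 (mod 8), (2/3869) = -1.
Reciprocity: 71 ≡ 3 and 3869 ≡ 1 (mod 4), so (71/3869) = +(3869/71).
Reduce top mod 71: now compute (35/71).
Reciprocity: 35 ≡ 3 and 71 ≡ 3 (mod 4), so (35/71) = −(71/35).
Reduce top mod 35: now compute (1/35).
Reached (1/35) = 1. Collecting the sign flips along the way, the symbol is +1.

1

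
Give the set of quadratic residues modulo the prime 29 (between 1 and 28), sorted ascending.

Square k = 1,…,14 (k and 29−k give the same square):
1²=1, 2²=4, 3²=9, 4²=16, 5²=25, 6²≡7, 7²≡20, 8²≡6, 9²≡23, 10²≡13, 11²≡5, 12²≡28, 13²≡24, 14²≡22 (mod 29).
So the quadratic residues mod 29 are {1, 4, 5, 6, 7, 9, 13, 16, 20, 22, 23, 24, 25, 28}.

1,4,5,6,7,9,13,16,20,22,23,24,25,28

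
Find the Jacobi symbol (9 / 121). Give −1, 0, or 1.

1

Reciprocity: 9 ≡ 1 and 121 ≡ 1 (mod 4), so (9/121) = +(121/9).
Reduce top mod 9: now compute (4/9).
Pull out 2^2: since 9 ≡ 1 (mod 8), (2/9) = +1, so (2/9)^2 = +1.
Reached (1/9) = 1. Collecting the sign flips along the way, the symbol is +1.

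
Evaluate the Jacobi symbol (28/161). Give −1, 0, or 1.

Pull out 2^2: since 161 ≡ 1 (mod 8), (2/161) = +1, so (2/161)^2 = +1.
Reciprocity: 7 ≡ 3 and 161 ≡ 1 (mod 4), so (7/161) = +(161/7).
Reduce top mod 7: now compute (0/7).
Top reduces to 0: gcd > 1, so the symbol is 0.

0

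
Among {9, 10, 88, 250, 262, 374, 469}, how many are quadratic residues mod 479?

5

(9/479) = +1 → QR.
(10/479) = +1 → QR.
(88/479) = +1 → QR.
(250/479) = +1 → QR.
(262/479) = +1 → QR.
(374/479) = -1 → non-residue.
(469/479) = -1 → non-residue.
Total quadratic residues among the 7: 5.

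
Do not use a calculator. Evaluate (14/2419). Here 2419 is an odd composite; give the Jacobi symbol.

Pull out 2: since 2419 ≡ 3 (mod 8), (2/2419) = -1.
Reciprocity: 7 ≡ 3 and 2419 ≡ 3 (mod 4), so (7/2419) = −(2419/7).
Reduce top mod 7: now compute (4/7).
Pull out 2^2: since 7 ≡ 7 (mod 8), (2/7) = +1, so (2/7)^2 = +1.
Reached (1/7) = 1. Collecting the sign flips along the way, the symbol is +1.

1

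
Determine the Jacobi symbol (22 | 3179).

0

Pull out 2: since 3179 ≡ 3 (mod 8), (2/3179) = -1.
Reciprocity: 11 ≡ 3 and 3179 ≡ 3 (mod 4), so (11/3179) = −(3179/11).
Reduce top mod 11: now compute (0/11).
Top reduces to 0: gcd > 1, so the symbol is 0.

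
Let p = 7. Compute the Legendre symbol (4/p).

1

Euler's criterion: (4/7) ≡ 4^3 (mod 7).
4^2 ≡ 2 (mod 7)
4^3 = 4^(2+1) ≡ 1 (mod 7).
Result is 1, so (4/7) = 1.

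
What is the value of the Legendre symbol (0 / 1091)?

Top reduces to 0: gcd > 1, so the symbol is 0.

0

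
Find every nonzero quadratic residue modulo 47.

1 2 3 4 6 7 8 9 12 14 16 17 18 21 24 25 27 28 32 34 36 37 42

Square k = 1,…,23 (k and 47−k give the same square):
1²=1, 2²=4, 3²=9, 4²=16, 5²=25, 6²=36, 7²≡2, 8²≡17, 9²≡34, 10²≡6, 11²≡27, 12²≡3, 13²≡28, 14²≡8, 15²≡37, 16²≡21, 17²≡7, 18²≡42, 19²≡32, 20²≡24, 21²≡18, 22²≡14, 23²≡12 (mod 47).
So the quadratic residues mod 47 are {1, 2, 3, 4, 6, 7, 8, 9, 12, 14, 16, 17, 18, 21, 24, 25, 27, 28, 32, 34, 36, 37, 42}.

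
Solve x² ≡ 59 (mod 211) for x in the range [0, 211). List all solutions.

103, 108

Since 211 ≡ 3 (mod 4), a square root of 59 is 59^((211+1)/4) = 59^53 mod 211.
Repeated squaring: 59^2≡105, 59^4≡53, 59^8≡66, 59^16≡136, 59^32≡139 (mod 211).
59^53 = 59^(32+16+4+1) ≡ 103 (mod 211).
Check: 103² = 10609 ≡ 59 (mod 211). The two roots are 103 and 108.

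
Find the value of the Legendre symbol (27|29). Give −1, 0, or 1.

-1

Reciprocity: 27 ≡ 3 and 29 ≡ 1 (mod 4), so (27/29) = +(29/27).
Reduce top mod 27: now compute (2/27).
Pull out 2: since 27 ≡ 3 (mod 8), (2/27) = -1.
Reached (1/27) = 1. Collecting the sign flips along the way, the symbol is -1.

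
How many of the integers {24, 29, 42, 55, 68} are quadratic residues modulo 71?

(24/71) = +1 → QR.
(29/71) = +1 → QR.
(42/71) = -1 → non-residue.
(55/71) = -1 → non-residue.
(68/71) = -1 → non-residue.
Total quadratic residues among the 5: 2.

2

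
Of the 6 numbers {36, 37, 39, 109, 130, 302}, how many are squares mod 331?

5

(36/331) = +1 → QR.
(37/331) = -1 → non-residue.
(39/331) = +1 → QR.
(109/331) = +1 → QR.
(130/331) = +1 → QR.
(302/331) = +1 → QR.
Total quadratic residues among the 6: 5.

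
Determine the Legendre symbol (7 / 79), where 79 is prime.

-1

Euler's criterion: (7/79) ≡ 7^39 (mod 79).
7^2 ≡ 49 (mod 79)
7^4 ≡ 31 (mod 79)
7^8 ≡ 13 (mod 79)
7^16 ≡ 11 (mod 79)
7^32 ≡ 42 (mod 79)
7^39 = 7^(32+4+2+1) ≡ 78 (mod 79).
Result is 78 ≡ −1, so (7/79) = −1.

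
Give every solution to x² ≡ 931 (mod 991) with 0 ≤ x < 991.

137, 854

Since 991 ≡ 3 (mod 4), a square root of 931 is 931^((991+1)/4) = 931^248 mod 991.
Repeated squaring: 931^2≡627, 931^4≡693, 931^8≡605, 931^16≡346, 931^32≡796, 931^64≡367, 931^128≡904 (mod 991).
931^248 = 931^(128+64+32+16+8) ≡ 137 (mod 991).
Check: 137² = 18769 ≡ 931 (mod 991). The two roots are 137 and 854.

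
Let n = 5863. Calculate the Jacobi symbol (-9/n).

First reduce: -9 ≡ 5854 (mod 5863).
Pull out 2: since 5863 ≡ 7 (mod 8), (2/5863) = +1.
Reciprocity: 2927 ≡ 3 and 5863 ≡ 3 (mod 4), so (2927/5863) = −(5863/2927).
Reduce top mod 2927: now compute (9/2927).
Reciprocity: 9 ≡ 1 and 2927 ≡ 3 (mod 4), so (9/2927) = +(2927/9).
Reduce top mod 9: now compute (2/9).
Pull out 2: since 9 ≡ 1 (mod 8), (2/9) = +1.
Reached (1/9) = 1. Collecting the sign flips along the way, the symbol is -1.

-1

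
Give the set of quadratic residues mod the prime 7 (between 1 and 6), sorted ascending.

1,2,4

Square k = 1,…,3 (k and 7−k give the same square):
1²=1, 2²=4, 3²≡2 (mod 7).
So the quadratic residues mod 7 are {1, 2, 4}.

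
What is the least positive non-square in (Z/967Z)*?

3

(2/967) = +1, so 2 is a residue.
(3/967) = −1, so 3 is the smallest positive non-residue mod 967.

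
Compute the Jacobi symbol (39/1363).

Reciprocity: 39 ≡ 3 and 1363 ≡ 3 (mod 4), so (39/1363) = −(1363/39).
Reduce top mod 39: now compute (37/39).
Reciprocity: 37 ≡ 1 and 39 ≡ 3 (mod 4), so (37/39) = +(39/37).
Reduce top mod 37: now compute (2/37).
Pull out 2: since 37 ≡ 5 (mod 8), (2/37) = -1.
Reached (1/37) = 1. Collecting the sign flips along the way, the symbol is +1.

1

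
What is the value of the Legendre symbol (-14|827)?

-1

Euler's criterion: (-14/827) ≡ 813^413 (mod 827).
813^2 ≡ 196 (mod 827)
813^4 ≡ 374 (mod 827)
813^8 ≡ 113 (mod 827)
813^16 ≡ 364 (mod 827)
813^32 ≡ 176 (mod 827)
813^64 ≡ 377 (mod 827)
813^128 ≡ 712 (mod 827)
813^256 ≡ 820 (mod 827)
813^413 = 813^(256+128+16+8+4+1) ≡ 826 (mod 827).
Result is 826 ≡ −1, so (-14/827) = −1.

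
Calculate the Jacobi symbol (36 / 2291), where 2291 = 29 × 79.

1

Pull out 2^2: since 2291 ≡ 3 (mod 8), (2/2291) = -1, so (2/2291)^2 = +1.
Reciprocity: 9 ≡ 1 and 2291 ≡ 3 (mod 4), so (9/2291) = +(2291/9).
Reduce top mod 9: now compute (5/9).
Reciprocity: 5 ≡ 1 and 9 ≡ 1 (mod 4), so (5/9) = +(9/5).
Reduce top mod 5: now compute (4/5).
Pull out 2^2: since 5 ≡ 5 (mod 8), (2/5) = -1, so (2/5)^2 = +1.
Reached (1/5) = 1. Collecting the sign flips along the way, the symbol is +1.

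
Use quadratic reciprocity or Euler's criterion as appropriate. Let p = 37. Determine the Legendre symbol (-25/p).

1

First reduce: -25 ≡ 12 (mod 37).
Pull out 2^2: since 37 ≡ 5 (mod 8), (2/37) = -1, so (2/37)^2 = +1.
Reciprocity: 3 ≡ 3 and 37 ≡ 1 (mod 4), so (3/37) = +(37/3).
Reduce top mod 3: now compute (1/3).
Reached (1/3) = 1. Collecting the sign flips along the way, the symbol is +1.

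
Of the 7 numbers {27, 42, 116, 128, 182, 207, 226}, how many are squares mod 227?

4

(27/227) = +1 → QR.
(42/227) = -1 → non-residue.
(116/227) = +1 → QR.
(128/227) = -1 → non-residue.
(182/227) = +1 → QR.
(207/227) = +1 → QR.
(226/227) = -1 → non-residue.
Total quadratic residues among the 7: 4.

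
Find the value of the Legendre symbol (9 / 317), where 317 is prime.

Reciprocity: 9 ≡ 1 and 317 ≡ 1 (mod 4), so (9/317) = +(317/9).
Reduce top mod 9: now compute (2/9).
Pull out 2: since 9 ≡ 1 (mod 8), (2/9) = +1.
Reached (1/9) = 1. Collecting the sign flips along the way, the symbol is +1.

1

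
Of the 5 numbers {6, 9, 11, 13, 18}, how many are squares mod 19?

(6/19) = +1 → QR.
(9/19) = +1 → QR.
(11/19) = +1 → QR.
(13/19) = -1 → non-residue.
(18/19) = -1 → non-residue.
Total quadratic residues among the 5: 3.

3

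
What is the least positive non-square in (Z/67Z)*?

2

(2/67) = −1, so 2 is the smallest positive non-residue mod 67.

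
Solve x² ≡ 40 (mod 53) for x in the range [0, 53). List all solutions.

53 ≡ 1 (mod 4), so we find a root by search.
Trying successive values, 26² = 676 ≡ 40 (mod 53). The other root is 53 − 26 = 27.

26, 27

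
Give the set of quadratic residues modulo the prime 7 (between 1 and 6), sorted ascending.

1,2,4

Square k = 1,…,3 (k and 7−k give the same square):
1²=1, 2²=4, 3²≡2 (mod 7).
So the quadratic residues mod 7 are {1, 2, 4}.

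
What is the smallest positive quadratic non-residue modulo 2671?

(2/2671) = +1, so 2 is a residue.
(3/2671) = −1, so 3 is the smallest positive non-residue mod 2671.

3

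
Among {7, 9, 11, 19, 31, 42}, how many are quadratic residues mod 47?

(7/47) = +1 → QR.
(9/47) = +1 → QR.
(11/47) = -1 → non-residue.
(19/47) = -1 → non-residue.
(31/47) = -1 → non-residue.
(42/47) = +1 → QR.
Total quadratic residues among the 6: 3.

3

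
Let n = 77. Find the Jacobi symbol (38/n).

-1

Pull out 2: since 77 ≡ 5 (mod 8), (2/77) = -1.
Reciprocity: 19 ≡ 3 and 77 ≡ 1 (mod 4), so (19/77) = +(77/19).
Reduce top mod 19: now compute (1/19).
Reached (1/19) = 1. Collecting the sign flips along the way, the symbol is -1.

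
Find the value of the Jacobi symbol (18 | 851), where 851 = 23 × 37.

Pull out 2: since 851 ≡ 3 (mod 8), (2/851) = -1.
Reciprocity: 9 ≡ 1 and 851 ≡ 3 (mod 4), so (9/851) = +(851/9).
Reduce top mod 9: now compute (5/9).
Reciprocity: 5 ≡ 1 and 9 ≡ 1 (mod 4), so (5/9) = +(9/5).
Reduce top mod 5: now compute (4/5).
Pull out 2^2: since 5 ≡ 5 (mod 8), (2/5) = -1, so (2/5)^2 = +1.
Reached (1/5) = 1. Collecting the sign flips along the way, the symbol is -1.

-1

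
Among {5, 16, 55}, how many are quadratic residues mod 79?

3

(5/79) = +1 → QR.
(16/79) = +1 → QR.
(55/79) = +1 → QR.
Total quadratic residues among the 3: 3.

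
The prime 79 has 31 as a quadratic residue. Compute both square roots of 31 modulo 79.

30, 49

Since 79 ≡ 3 (mod 4), a square root of 31 is 31^((79+1)/4) = 31^20 mod 79.
Repeated squaring: 31^2≡13, 31^4≡11, 31^8≡42, 31^16≡26 (mod 79).
31^20 = 31^(16+4) ≡ 49 (mod 79).
Check: 49² = 2401 ≡ 31 (mod 79). The two roots are 30 and 49.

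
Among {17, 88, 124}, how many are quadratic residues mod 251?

(17/251) = +1 → QR.
(88/251) = +1 → QR.
(124/251) = +1 → QR.
Total quadratic residues among the 3: 3.

3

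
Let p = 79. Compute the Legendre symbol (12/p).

Pull out 2^2: since 79 ≡ 7 (mod 8), (2/79) = +1, so (2/79)^2 = +1.
Reciprocity: 3 ≡ 3 and 79 ≡ 3 (mod 4), so (3/79) = −(79/3).
Reduce top mod 3: now compute (1/3).
Reached (1/3) = 1. Collecting the sign flips along the way, the symbol is -1.

-1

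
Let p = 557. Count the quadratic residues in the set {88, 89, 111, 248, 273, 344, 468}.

(88/557) = +1 → QR.
(89/557) = -1 → non-residue.
(111/557) = +1 → QR.
(248/557) = +1 → QR.
(273/557) = +1 → QR.
(344/557) = -1 → non-residue.
(468/557) = -1 → non-residue.
Total quadratic residues among the 7: 4.

4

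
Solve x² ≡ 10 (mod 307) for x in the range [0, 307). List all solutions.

138, 169

Since 307 ≡ 3 (mod 4), a square root of 10 is 10^((307+1)/4) = 10^77 mod 307.
Repeated squaring: 10^2≡100, 10^4≡176, 10^8≡276, 10^16≡40, 10^32≡65, 10^64≡234 (mod 307).
10^77 = 10^(64+8+4+1) ≡ 169 (mod 307).
Check: 169² = 28561 ≡ 10 (mod 307). The two roots are 138 and 169.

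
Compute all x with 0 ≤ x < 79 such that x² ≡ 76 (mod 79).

Since 79 ≡ 3 (mod 4), a square root of 76 is 76^((79+1)/4) = 76^20 mod 79.
Repeated squaring: 76^2≡9, 76^4≡2, 76^8≡4, 76^16≡16 (mod 79).
76^20 = 76^(16+4) ≡ 32 (mod 79).
Check: 32² = 1024 ≡ 76 (mod 79). The two roots are 32 and 47.

32, 47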